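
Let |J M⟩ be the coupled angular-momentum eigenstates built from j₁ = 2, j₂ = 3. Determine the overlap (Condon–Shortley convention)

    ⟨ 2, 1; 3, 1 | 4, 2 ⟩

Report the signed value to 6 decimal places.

j₁+j₂−J=1  J+j₁−j₂=3  J−j₁+j₂=5  j₁+j₂+J+1=10
(j₁±m₁, j₂±m₂, J±M) = (3,1,4,2,6,2)
P² = 5184/7
sum k=0..1:
  [0] +1/48 = 1/48
  [1] −1/72 = -1/72
S = 1/144
C² = P²·S² = 1/28 ; C = +0.188982

+0.188982  (= +√(1/28))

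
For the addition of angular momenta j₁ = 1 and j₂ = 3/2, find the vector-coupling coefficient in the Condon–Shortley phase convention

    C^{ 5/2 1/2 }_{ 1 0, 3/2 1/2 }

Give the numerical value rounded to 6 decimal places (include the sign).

+0.774597  (= +√(3/5))

triangle: 0!*2!*3!/6! = 12/720
(j±m)!: 1!*1!*2!*1!*3!*2! = 24
prefactor² = (2J+1)*Δ*N² = 12/5
  k=0: +1/(0!*0!*1!*2!*1!*1!) = 1/2
Σ = 1/2  ⇒  CG² = 12/5*1/2² = 3/5
CG = +√(3/5) = +0.774597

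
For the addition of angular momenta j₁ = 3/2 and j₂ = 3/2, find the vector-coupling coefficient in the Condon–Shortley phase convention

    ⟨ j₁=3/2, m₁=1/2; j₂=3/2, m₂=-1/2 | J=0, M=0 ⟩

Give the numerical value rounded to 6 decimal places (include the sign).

triangle: 3!·0!·0!/4! = 6/24
(j±m)!: 2!·1!·1!·2!·0!·0! = 4
prefactor² = (2J+1)·Δ·N² = 1
  k=1: −1/(1!·2!·0!·0!·0!·0!) = -1/2
Σ = -1/2  ⇒  CG² = 1·(-1/2)² = 1/4
CG = −√(1/4) = -0.500000

-0.500000  (= −√(1/4))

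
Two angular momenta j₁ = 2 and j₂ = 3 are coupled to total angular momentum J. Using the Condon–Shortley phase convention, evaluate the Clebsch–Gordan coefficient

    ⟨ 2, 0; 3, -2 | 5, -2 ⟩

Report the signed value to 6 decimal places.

triangle: 0!×4!×6!/11! = 17280/39916800
(j±m)!: 2!×2!×1!×5!×3!×7! = 14515200
prefactor² = (2J+1)×Δ×N² = 69120
  k=0: +1/(0!×0!×2!×1!×2!×5!) = 1/480
Σ = 1/480  ⇒  CG² = 69120×1/480² = 3/10
CG = +√(3/10) = +0.547723

+√(3/10) = +0.547723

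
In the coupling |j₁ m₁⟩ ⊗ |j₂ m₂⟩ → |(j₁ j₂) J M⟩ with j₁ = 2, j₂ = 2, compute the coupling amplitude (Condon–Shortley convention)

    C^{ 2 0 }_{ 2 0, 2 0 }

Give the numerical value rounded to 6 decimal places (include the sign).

−√(2/7) ≈ -0.534522

triangle: 2!*2!*2!/7! = 8/5040
(j±m)!: 2!*2!*2!*2!*2!*2! = 64
prefactor² = (2J+1)*Δ*N² = 32/63
  k=0: +1/(0!*2!*2!*2!*0!*0!) = 1/8
  k=1: −1/(1!*1!*1!*1!*1!*1!) = -1
  k=2: +1/(2!*0!*0!*0!*2!*2!) = 1/8
Σ = -3/4  ⇒  CG² = 32/63*(-3/4)² = 2/7
CG = −√(2/7) = -0.534522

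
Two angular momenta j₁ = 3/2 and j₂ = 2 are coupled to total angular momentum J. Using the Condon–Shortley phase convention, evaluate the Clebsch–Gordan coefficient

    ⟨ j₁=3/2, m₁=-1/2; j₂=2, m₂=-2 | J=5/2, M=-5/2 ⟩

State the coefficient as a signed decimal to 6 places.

triangle: 1!*2!*3!/7! = 12/5040
(j±m)!: 1!*2!*0!*4!*0!*5! = 5760
prefactor² = (2J+1)*Δ*N² = 576/7
  k=0: +1/(0!*1!*2!*0!*0!*3!) = 1/12
Σ = 1/12  ⇒  CG² = 576/7*1/12² = 4/7
CG = +√(4/7) = +0.755929

+0.755929  (= +√(4/7))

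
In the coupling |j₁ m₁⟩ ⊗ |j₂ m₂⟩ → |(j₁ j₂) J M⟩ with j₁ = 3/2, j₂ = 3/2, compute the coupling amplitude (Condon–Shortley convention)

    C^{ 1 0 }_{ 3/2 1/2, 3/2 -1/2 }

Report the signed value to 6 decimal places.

j₁+j₂−J=2  J+j₁−j₂=1  J−j₁+j₂=1  j₁+j₂+J+1=5
(j₁±m₁, j₂±m₂, J±M) = (2,1,1,2,1,1)
P² = 1/5
sum k=0..1:
  [0] +1/2 = 1/2
  [1] −1/1 = -1
S = -1/2
C² = P²·S² = 1/20 ; C = -0.223607

−√(1/20) = -0.223607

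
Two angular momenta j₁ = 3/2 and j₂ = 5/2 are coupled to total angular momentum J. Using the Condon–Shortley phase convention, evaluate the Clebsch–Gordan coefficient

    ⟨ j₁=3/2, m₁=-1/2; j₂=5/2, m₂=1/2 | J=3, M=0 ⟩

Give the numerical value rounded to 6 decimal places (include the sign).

−√(1/5) ≈ -0.447214

√[7·1!2!4!/8! · 1!2!3!2!3!3!] = √(36/5)
  +(−1)^0/∏(0,1,2,3,0,1)! = 1/12  (running 1/12)
  +(−1)^1/∏(1,0,1,2,1,2)! = -1/4  (running -1/6)
⟨..|..⟩ = √(36/5)·(-1/6) = -0.447214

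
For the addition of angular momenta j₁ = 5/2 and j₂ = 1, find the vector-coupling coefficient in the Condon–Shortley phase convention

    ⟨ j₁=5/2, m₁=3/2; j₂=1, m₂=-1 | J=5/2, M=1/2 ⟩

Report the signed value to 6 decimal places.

√[6·1!4!1!/7! · 4!1!0!2!3!2!] = √(576/35)
  +(−1)^0/∏(0,1,1,0,3,1)! = 1/6  (running 1/6)
⟨..|..⟩ = √(576/35)·(1/6) = +0.676123

+√(16/35) = +0.676123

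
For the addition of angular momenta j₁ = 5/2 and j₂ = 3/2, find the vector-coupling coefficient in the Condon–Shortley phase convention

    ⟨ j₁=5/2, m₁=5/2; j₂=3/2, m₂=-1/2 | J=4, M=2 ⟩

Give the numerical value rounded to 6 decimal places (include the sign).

+√(3/28) = +0.327327

√[9·0!5!3!/9! · 5!0!1!2!6!2!] = √(43200/7)
  +(−1)^0/∏(0,0,0,1,5,2)! = 1/240  (running 1/240)
⟨..|..⟩ = √(43200/7)·(1/240) = +0.327327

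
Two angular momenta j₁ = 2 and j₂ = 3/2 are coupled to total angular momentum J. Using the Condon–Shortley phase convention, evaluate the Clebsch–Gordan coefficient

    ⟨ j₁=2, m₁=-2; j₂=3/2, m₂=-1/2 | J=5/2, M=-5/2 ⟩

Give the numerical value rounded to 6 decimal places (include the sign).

triangle: 1!·3!·2!/7! = 12/5040
(j±m)!: 0!·4!·1!·2!·0!·5! = 5760
prefactor² = (2J+1)·Δ·N² = 576/7
  k=1: −1/(1!·0!·3!·0!·0!·2!) = -1/12
Σ = -1/12  ⇒  CG² = 576/7·(-1/12)² = 4/7
CG = −√(4/7) = -0.755929

−√(4/7) = -0.755929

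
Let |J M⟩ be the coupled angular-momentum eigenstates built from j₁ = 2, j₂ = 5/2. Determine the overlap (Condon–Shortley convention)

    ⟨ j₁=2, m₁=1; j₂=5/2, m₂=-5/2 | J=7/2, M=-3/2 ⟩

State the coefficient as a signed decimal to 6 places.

+√(5/21) = +0.487950

j₁+j₂−J=1  J+j₁−j₂=3  J−j₁+j₂=4  j₁+j₂+J+1=9
(j₁±m₁, j₂±m₂, J±M) = (3,1,0,5,2,5)
P² = 3840/7
sum k=0..0:
  [0] +1/48 = 1/48
S = 1/48
C² = P²·S² = 5/21 ; C = +0.487950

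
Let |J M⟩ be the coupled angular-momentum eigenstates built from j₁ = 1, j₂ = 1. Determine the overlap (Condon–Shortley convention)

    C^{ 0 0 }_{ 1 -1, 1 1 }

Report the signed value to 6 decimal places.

+√(1/3) = +0.577350

j₁+j₂−J=2  J+j₁−j₂=0  J−j₁+j₂=0  j₁+j₂+J+1=3
(j₁±m₁, j₂±m₂, J±M) = (0,2,2,0,0,0)
P² = 4/3
sum k=2..2:
  [2] +1/2 = 1/2
S = 1/2
C² = P²·S² = 1/3 ; C = +0.577350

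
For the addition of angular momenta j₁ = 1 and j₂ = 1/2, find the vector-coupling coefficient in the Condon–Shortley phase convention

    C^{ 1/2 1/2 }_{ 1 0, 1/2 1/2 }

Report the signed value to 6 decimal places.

−√(1/3) = -0.577350

j₁+j₂−J=1  J+j₁−j₂=1  J−j₁+j₂=0  j₁+j₂+J+1=3
(j₁±m₁, j₂±m₂, J±M) = (1,1,1,0,1,0)
P² = 1/3
sum k=1..1:
  [1] −1/1 = -1
S = -1
C² = P²·S² = 1/3 ; C = -0.577350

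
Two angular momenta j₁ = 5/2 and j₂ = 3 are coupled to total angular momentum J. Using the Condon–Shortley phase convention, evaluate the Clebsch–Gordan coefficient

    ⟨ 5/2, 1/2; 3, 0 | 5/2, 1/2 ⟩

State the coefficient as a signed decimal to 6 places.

j₁+j₂−J=3  J+j₁−j₂=2  J−j₁+j₂=3  j₁+j₂+J+1=9
(j₁±m₁, j₂±m₂, J±M) = (3,2,3,3,3,2)
P² = 216/35
sum k=0..2:
  [0] +1/72 = 1/72
  [1] −1/4 = -1/4
  [2] +1/8 = 1/8
S = -1/9
C² = P²·S² = 8/105 ; C = -0.276026

−√(8/105) ≈ -0.276026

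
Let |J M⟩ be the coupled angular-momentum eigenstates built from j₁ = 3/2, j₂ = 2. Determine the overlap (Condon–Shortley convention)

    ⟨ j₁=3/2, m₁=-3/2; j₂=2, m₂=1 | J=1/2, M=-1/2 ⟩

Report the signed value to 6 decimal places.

√[2·3!0!1!/5! · 0!3!3!1!0!1!] = √(18/5)
  +(−1)^3/∏(3,0,0,0,0,1)! = -1/6  (running -1/6)
⟨..|..⟩ = √(18/5)·(-1/6) = -0.316228

-0.316228  (= −√(1/10))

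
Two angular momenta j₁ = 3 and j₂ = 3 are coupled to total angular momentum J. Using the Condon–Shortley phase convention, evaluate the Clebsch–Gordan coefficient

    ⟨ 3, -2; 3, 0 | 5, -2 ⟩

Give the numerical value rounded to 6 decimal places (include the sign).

-0.577350

j₁+j₂−J=1  J+j₁−j₂=5  J−j₁+j₂=5  j₁+j₂+J+1=12
(j₁±m₁, j₂±m₂, J±M) = (1,5,3,3,3,7)
P² = 43200
sum k=0..1:
  [0] +1/1440 = 1/1440
  [1] −1/288 = -1/288
S = -1/360
C² = P²·S² = 1/3 ; C = -0.577350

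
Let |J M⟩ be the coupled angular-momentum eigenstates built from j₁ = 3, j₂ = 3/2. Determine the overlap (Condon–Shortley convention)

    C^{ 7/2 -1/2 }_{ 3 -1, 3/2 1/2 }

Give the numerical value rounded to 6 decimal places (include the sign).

-0.534522

√[8·1!5!2!/9! · 2!4!2!1!3!4!] = √(512/7)
  +(−1)^0/∏(0,1,4,2,1,0)! = 1/48  (running 1/48)
  +(−1)^1/∏(1,0,3,1,2,1)! = -1/12  (running -1/16)
⟨..|..⟩ = √(512/7)·(-1/16) = -0.534522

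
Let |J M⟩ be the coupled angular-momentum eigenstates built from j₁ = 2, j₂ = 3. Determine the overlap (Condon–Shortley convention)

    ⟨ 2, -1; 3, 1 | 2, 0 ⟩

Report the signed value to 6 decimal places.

+0.377964  (= +√(1/7))

triangle: 3!·1!·3!/8! = 36/40320
(j±m)!: 1!·3!·4!·2!·2!·2! = 1152
prefactor² = (2J+1)·Δ·N² = 36/7
  k=2: +1/(2!·1!·1!·2!·0!·1!) = 1/4
  k=3: −1/(3!·0!·0!·1!·1!·2!) = -1/12
Σ = 1/6  ⇒  CG² = 36/7·1/6² = 1/7
CG = +√(1/7) = +0.377964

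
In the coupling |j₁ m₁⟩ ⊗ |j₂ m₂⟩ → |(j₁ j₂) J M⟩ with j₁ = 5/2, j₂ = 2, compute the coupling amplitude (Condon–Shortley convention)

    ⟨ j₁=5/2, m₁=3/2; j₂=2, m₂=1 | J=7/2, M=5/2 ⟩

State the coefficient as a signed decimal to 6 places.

√[8·1!4!3!/9! · 4!1!3!1!6!1!] = √(2304/7)
  +(−1)^0/∏(0,1,1,3,3,0)! = 1/36  (running 1/36)
  +(−1)^1/∏(1,0,0,2,4,1)! = -1/48  (running 1/144)
⟨..|..⟩ = √(2304/7)·(1/144) = +0.125988

+0.125988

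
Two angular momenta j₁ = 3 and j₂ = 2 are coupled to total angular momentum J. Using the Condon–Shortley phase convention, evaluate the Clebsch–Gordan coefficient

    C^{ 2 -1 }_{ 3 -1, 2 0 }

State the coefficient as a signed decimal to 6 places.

j₁+j₂−J=3  J+j₁−j₂=3  J−j₁+j₂=1  j₁+j₂+J+1=8
(j₁±m₁, j₂±m₂, J±M) = (2,4,2,2,1,3)
P² = 36/7
sum k=1..2:
  [1] −1/12 = -1/12
  [2] +1/4 = 1/4
S = 1/6
C² = P²·S² = 1/7 ; C = +0.377964

+√(1/7) ≈ +0.377964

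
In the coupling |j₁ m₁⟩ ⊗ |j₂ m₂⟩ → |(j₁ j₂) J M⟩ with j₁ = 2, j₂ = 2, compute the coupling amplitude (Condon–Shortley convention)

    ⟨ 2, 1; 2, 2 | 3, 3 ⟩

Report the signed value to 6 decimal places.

√[7·1!3!3!/8! · 3!1!4!0!6!0!] = √(648)
  +(−1)^1/∏(1,0,0,3,3,0)! = -1/36  (running -1/36)
⟨..|..⟩ = √(648)·(-1/36) = -0.707107

-0.707107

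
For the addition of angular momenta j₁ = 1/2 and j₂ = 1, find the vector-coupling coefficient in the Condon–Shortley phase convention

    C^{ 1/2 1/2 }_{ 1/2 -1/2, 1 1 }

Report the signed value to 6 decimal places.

-0.816497

√[2·1!0!1!/3! · 0!1!2!0!1!0!] = √(2/3)
  +(−1)^1/∏(1,0,0,1,0,0)! = -1  (running -1)
⟨..|..⟩ = √(2/3)·(-1) = -0.816497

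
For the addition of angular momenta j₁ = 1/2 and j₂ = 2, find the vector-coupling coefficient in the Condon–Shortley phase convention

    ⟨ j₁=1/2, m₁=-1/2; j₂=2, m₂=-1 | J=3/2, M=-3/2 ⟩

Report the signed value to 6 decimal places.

-0.447214

√[4·1!0!3!/5! · 0!1!1!3!0!3!] = √(36/5)
  +(−1)^1/∏(1,0,0,0,0,3)! = -1/6  (running -1/6)
⟨..|..⟩ = √(36/5)·(-1/6) = -0.447214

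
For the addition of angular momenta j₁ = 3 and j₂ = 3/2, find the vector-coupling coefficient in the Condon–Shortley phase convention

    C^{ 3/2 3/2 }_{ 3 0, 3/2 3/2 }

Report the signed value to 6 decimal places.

√[4·3!3!0!/7! · 3!3!3!0!3!0!] = √(1296/35)
  +(−1)^3/∏(3,0,0,0,3,0)! = -1/36  (running -1/36)
⟨..|..⟩ = √(1296/35)·(-1/36) = -0.169031

−√(1/35) = -0.169031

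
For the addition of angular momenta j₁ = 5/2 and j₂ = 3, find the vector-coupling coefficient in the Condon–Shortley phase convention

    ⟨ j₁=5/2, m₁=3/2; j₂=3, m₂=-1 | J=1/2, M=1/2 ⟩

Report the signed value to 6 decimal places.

triangle: 5!·0!·1!/7! = 120/5040
(j±m)!: 4!·1!·2!·4!·1!·0! = 1152
prefactor² = (2J+1)·Δ·N² = 384/7
  k=1: −1/(1!·4!·0!·1!·0!·0!) = -1/24
Σ = -1/24  ⇒  CG² = 384/7·(-1/24)² = 2/21
CG = −√(2/21) = -0.308607

-0.308607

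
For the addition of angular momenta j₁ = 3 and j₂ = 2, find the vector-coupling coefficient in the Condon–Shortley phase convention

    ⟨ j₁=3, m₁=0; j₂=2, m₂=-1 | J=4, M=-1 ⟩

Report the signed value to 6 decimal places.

√[9·1!5!3!/10! · 3!3!1!3!3!5!] = √(1944/7)
  +(−1)^0/∏(0,1,3,1,2,2)! = 1/24  (running 1/24)
  +(−1)^1/∏(1,0,2,0,3,3)! = -1/72  (running 1/36)
⟨..|..⟩ = √(1944/7)·(1/36) = +0.462910

+√(3/14) = +0.462910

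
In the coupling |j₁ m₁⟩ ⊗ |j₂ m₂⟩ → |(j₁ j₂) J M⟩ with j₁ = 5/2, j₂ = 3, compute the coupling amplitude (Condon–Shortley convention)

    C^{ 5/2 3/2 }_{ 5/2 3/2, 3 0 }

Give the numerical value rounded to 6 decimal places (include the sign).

-0.483046  (= −√(7/30))

triangle: 3!×2!×3!/9! = 72/362880
(j±m)!: 4!×1!×3!×3!×4!×1! = 20736
prefactor² = (2J+1)×Δ×N² = 864/35
  k=0: +1/(0!×3!×1!×3!×1!×0!) = 1/36
  k=1: −1/(1!×2!×0!×2!×2!×1!) = -1/8
Σ = -7/72  ⇒  CG² = 864/35×(-7/72)² = 7/30
CG = −√(7/30) = -0.483046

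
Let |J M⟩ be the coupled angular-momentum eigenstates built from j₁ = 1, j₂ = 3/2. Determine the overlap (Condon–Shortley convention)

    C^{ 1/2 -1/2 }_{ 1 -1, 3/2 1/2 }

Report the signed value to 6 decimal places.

+√(1/6) = +0.408248

√[2·2!0!1!/4! · 0!2!2!1!0!1!] = √(2/3)
  +(−1)^2/∏(2,0,0,0,0,1)! = 1/2  (running 1/2)
⟨..|..⟩ = √(2/3)·(1/2) = +0.408248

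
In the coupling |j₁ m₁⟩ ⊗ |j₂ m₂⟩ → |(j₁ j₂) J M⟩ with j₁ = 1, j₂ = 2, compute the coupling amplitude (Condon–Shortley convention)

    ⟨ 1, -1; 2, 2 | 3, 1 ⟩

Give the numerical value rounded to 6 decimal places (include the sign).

+√(1/15) ≈ +0.258199

triangle: 0!×2!×4!/7! = 48/5040
(j±m)!: 0!×2!×4!×0!×4!×2! = 2304
prefactor² = (2J+1)×Δ×N² = 768/5
  k=0: +1/(0!×0!×2!×4!×0!×0!) = 1/48
Σ = 1/48  ⇒  CG² = 768/5×1/48² = 1/15
CG = +√(1/15) = +0.258199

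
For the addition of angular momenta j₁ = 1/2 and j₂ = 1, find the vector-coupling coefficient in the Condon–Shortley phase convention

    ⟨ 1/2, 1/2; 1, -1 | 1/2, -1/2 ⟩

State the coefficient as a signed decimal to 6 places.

√[2·1!0!1!/3! · 1!0!0!2!0!1!] = √(2/3)
  +(−1)^0/∏(0,1,0,0,0,1)! = 1  (running 1)
⟨..|..⟩ = √(2/3)·(1) = +0.816497

+0.816497  (= +√(2/3))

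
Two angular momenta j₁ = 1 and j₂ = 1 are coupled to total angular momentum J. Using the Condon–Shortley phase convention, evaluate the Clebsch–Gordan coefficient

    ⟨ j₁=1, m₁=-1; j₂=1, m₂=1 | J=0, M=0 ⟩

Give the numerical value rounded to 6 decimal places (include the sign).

j₁+j₂−J=2  J+j₁−j₂=0  J−j₁+j₂=0  j₁+j₂+J+1=3
(j₁±m₁, j₂±m₂, J±M) = (0,2,2,0,0,0)
P² = 4/3
sum k=2..2:
  [2] +1/2 = 1/2
S = 1/2
C² = P²·S² = 1/3 ; C = +0.577350

+√(1/3) = +0.577350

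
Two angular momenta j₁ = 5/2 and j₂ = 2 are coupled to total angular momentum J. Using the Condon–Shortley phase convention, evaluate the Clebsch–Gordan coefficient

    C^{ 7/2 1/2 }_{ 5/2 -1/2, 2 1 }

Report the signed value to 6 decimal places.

j₁+j₂−J=1  J+j₁−j₂=4  J−j₁+j₂=3  j₁+j₂+J+1=9
(j₁±m₁, j₂±m₂, J±M) = (2,3,3,1,4,3)
P² = 1152/35
sum k=0..1:
  [0] +1/36 = 1/36
  [1] −1/8 = -1/8
S = -7/72
C² = P²·S² = 14/45 ; C = -0.557773

−√(14/45) = -0.557773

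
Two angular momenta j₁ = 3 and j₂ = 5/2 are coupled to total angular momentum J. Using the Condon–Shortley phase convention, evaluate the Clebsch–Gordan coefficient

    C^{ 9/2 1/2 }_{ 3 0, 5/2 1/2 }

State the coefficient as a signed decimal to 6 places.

√[10·1!5!4!/11! · 3!3!3!2!5!4!] = √(69120/77)
  +(−1)^0/∏(0,1,3,3,2,1)! = 1/72  (running 1/72)
  +(−1)^1/∏(1,0,2,2,3,2)! = -1/48  (running -1/144)
⟨..|..⟩ = √(69120/77)·(-1/144) = -0.208063

−√(10/231) = -0.208063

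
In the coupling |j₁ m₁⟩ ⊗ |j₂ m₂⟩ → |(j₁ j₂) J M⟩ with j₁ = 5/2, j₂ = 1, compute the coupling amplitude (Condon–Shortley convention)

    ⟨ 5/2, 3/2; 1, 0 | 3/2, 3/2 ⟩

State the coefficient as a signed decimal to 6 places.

-0.516398  (= −√(4/15))

√[4·2!3!0!/6! · 4!1!1!1!3!0!] = √(48/5)
  +(−1)^1/∏(1,1,0,0,3,0)! = -1/6  (running -1/6)
⟨..|..⟩ = √(48/5)·(-1/6) = -0.516398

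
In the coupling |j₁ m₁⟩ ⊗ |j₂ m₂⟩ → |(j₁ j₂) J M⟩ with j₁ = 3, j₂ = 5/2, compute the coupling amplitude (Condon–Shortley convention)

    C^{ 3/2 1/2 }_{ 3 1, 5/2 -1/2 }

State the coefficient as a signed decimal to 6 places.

−√(1/105) = -0.097590

triangle: 4!·2!·1!/8! = 48/40320
(j±m)!: 4!·2!·2!·3!·2!·1! = 1152
prefactor² = (2J+1)·Δ·N² = 192/35
  k=1: −1/(1!·3!·1!·1!·1!·0!) = -1/6
  k=2: +1/(2!·2!·0!·0!·2!·1!) = 1/8
Σ = -1/24  ⇒  CG² = 192/35·(-1/24)² = 1/105
CG = −√(1/105) = -0.097590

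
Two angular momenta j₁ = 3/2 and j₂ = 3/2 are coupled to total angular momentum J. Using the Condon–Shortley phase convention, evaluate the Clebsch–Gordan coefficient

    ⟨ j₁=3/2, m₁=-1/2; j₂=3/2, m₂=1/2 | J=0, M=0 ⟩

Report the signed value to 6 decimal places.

j₁+j₂−J=3  J+j₁−j₂=0  J−j₁+j₂=0  j₁+j₂+J+1=4
(j₁±m₁, j₂±m₂, J±M) = (1,2,2,1,0,0)
P² = 1
sum k=2..2:
  [2] +1/2 = 1/2
S = 1/2
C² = P²·S² = 1/4 ; C = +0.500000

+0.500000  (= +√(1/4))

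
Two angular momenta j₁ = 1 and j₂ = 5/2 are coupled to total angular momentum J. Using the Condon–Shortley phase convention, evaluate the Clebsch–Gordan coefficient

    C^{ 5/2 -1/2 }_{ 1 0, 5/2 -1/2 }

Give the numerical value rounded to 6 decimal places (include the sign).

triangle: 1!×1!×4!/7! = 24/5040
(j±m)!: 1!×1!×2!×3!×2!×3! = 144
prefactor² = (2J+1)×Δ×N² = 144/35
  k=0: +1/(0!×1!×1!×2!×0!×2!) = 1/4
  k=1: −1/(1!×0!×0!×1!×1!×3!) = -1/6
Σ = 1/12  ⇒  CG² = 144/35×1/12² = 1/35
CG = +√(1/35) = +0.169031

+√(1/35) = +0.169031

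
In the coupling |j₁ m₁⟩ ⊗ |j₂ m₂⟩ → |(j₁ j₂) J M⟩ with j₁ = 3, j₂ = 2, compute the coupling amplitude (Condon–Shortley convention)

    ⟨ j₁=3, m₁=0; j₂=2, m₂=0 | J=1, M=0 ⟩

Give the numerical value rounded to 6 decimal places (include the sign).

triangle: 4!×2!×0!/7! = 48/5040
(j±m)!: 3!×3!×2!×2!×1!×1! = 144
prefactor² = (2J+1)×Δ×N² = 144/35
  k=2: +1/(2!×2!×1!×0!×1!×0!) = 1/4
Σ = 1/4  ⇒  CG² = 144/35×1/4² = 9/35
CG = +√(9/35) = +0.507093

+√(9/35) = +0.507093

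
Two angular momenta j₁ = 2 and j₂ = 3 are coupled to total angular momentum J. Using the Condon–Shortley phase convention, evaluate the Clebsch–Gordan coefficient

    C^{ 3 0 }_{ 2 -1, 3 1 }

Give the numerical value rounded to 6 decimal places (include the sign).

+√(1/30) = +0.182574

triangle: 2!·2!·4!/9! = 96/362880
(j±m)!: 1!·3!·4!·2!·3!·3! = 10368
prefactor² = (2J+1)·Δ·N² = 96/5
  k=1: −1/(1!·1!·2!·3!·0!·1!) = -1/12
  k=2: +1/(2!·0!·1!·2!·1!·2!) = 1/8
Σ = 1/24  ⇒  CG² = 96/5·1/24² = 1/30
CG = +√(1/30) = +0.182574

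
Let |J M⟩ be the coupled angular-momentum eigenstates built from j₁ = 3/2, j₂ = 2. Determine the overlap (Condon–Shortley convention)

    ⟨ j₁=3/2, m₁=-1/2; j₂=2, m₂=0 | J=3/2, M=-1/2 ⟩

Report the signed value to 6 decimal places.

−√(1/5) = -0.447214

triangle: 2!*1!*2!/6! = 4/720
(j±m)!: 1!*2!*2!*2!*1!*2! = 16
prefactor² = (2J+1)*Δ*N² = 16/45
  k=1: −1/(1!*1!*1!*1!*0!*1!) = -1
  k=2: +1/(2!*0!*0!*0!*1!*2!) = 1/4
Σ = -3/4  ⇒  CG² = 16/45*(-3/4)² = 1/5
CG = −√(1/5) = -0.447214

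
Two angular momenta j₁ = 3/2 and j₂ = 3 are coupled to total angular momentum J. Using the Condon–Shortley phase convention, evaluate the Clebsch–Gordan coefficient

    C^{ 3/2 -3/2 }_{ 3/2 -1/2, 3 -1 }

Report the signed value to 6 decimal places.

triangle: 3!*0!*3!/7! = 36/5040
(j±m)!: 1!*2!*2!*4!*0!*3! = 576
prefactor² = (2J+1)*Δ*N² = 576/35
  k=2: +1/(2!*1!*0!*0!*0!*3!) = 1/12
Σ = 1/12  ⇒  CG² = 576/35*1/12² = 4/35
CG = +√(4/35) = +0.338062

+√(4/35) = +0.338062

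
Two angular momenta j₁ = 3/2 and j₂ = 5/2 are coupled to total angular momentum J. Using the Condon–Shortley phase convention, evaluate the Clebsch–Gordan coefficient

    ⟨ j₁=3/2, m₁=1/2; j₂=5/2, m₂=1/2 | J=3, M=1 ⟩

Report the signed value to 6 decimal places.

+0.129099  (= +√(1/60))

j₁+j₂−J=1  J+j₁−j₂=2  J−j₁+j₂=4  j₁+j₂+J+1=8
(j₁±m₁, j₂±m₂, J±M) = (2,1,3,2,4,2)
P² = 48/5
sum k=0..1:
  [0] +1/6 = 1/6
  [1] −1/8 = -1/8
S = 1/24
C² = P²·S² = 1/60 ; C = +0.129099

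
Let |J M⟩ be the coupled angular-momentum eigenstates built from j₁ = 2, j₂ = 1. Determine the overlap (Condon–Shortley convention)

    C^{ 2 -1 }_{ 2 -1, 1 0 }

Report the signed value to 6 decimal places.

-0.408248  (= −√(1/6))

j₁+j₂−J=1  J+j₁−j₂=3  J−j₁+j₂=1  j₁+j₂+J+1=6
(j₁±m₁, j₂±m₂, J±M) = (1,3,1,1,1,3)
P² = 3/2
sum k=0..1:
  [0] +1/6 = 1/6
  [1] −1/2 = -1/2
S = -1/3
C² = P²·S² = 1/6 ; C = -0.408248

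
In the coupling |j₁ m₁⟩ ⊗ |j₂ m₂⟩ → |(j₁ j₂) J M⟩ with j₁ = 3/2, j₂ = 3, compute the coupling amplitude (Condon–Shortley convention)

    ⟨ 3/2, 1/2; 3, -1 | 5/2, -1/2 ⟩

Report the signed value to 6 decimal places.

j₁+j₂−J=2  J+j₁−j₂=1  J−j₁+j₂=4  j₁+j₂+J+1=8
(j₁±m₁, j₂±m₂, J±M) = (2,1,2,4,2,3)
P² = 288/35
sum k=0..1:
  [0] +1/8 = 1/8
  [1] −1/6 = -1/6
S = -1/24
C² = P²·S² = 1/70 ; C = -0.119523

−√(1/70) = -0.119523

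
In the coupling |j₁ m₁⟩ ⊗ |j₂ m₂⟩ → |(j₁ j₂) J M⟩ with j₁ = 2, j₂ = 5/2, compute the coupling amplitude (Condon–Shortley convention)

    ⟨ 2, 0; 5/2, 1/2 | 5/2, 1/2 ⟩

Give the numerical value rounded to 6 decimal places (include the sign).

−√(8/35) ≈ -0.478091

triangle: 2!*2!*3!/8! = 24/40320
(j±m)!: 2!*2!*3!*2!*3!*2! = 576
prefactor² = (2J+1)*Δ*N² = 72/35
  k=0: +1/(0!*2!*2!*3!*0!*0!) = 1/24
  k=1: −1/(1!*1!*1!*2!*1!*1!) = -1/2
  k=2: +1/(2!*0!*0!*1!*2!*2!) = 1/8
Σ = -1/3  ⇒  CG² = 72/35*(-1/3)² = 8/35
CG = −√(8/35) = -0.478091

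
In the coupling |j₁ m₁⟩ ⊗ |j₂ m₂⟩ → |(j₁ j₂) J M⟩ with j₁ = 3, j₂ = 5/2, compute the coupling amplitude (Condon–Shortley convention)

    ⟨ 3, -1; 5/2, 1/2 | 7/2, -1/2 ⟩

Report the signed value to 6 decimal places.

-0.125988  (= −√(1/63))

triangle: 2!*4!*3!/10! = 288/3628800
(j±m)!: 2!*4!*3!*2!*3!*4! = 82944
prefactor² = (2J+1)*Δ*N² = 9216/175
  k=0: +1/(0!*2!*4!*3!*0!*0!) = 1/288
  k=1: −1/(1!*1!*3!*2!*1!*1!) = -1/12
  k=2: +1/(2!*0!*2!*1!*2!*2!) = 1/16
Σ = -5/288  ⇒  CG² = 9216/175*(-5/288)² = 1/63
CG = −√(1/63) = -0.125988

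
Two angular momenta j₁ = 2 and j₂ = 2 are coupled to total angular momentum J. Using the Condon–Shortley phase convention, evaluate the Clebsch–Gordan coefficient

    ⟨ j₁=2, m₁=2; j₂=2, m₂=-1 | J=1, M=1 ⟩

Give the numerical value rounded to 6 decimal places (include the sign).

j₁+j₂−J=3  J+j₁−j₂=1  J−j₁+j₂=1  j₁+j₂+J+1=6
(j₁±m₁, j₂±m₂, J±M) = (4,0,1,3,2,0)
P² = 36/5
sum k=0..0:
  [0] +1/6 = 1/6
S = 1/6
C² = P²·S² = 1/5 ; C = +0.447214

+√(1/5) ≈ +0.447214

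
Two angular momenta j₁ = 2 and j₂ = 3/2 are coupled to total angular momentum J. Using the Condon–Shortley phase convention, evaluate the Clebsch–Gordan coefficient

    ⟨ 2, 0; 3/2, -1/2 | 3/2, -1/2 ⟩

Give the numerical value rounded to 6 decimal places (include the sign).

−√(1/5) ≈ -0.447214

triangle: 2!·2!·1!/6! = 4/720
(j±m)!: 2!·2!·1!·2!·1!·2! = 16
prefactor² = (2J+1)·Δ·N² = 16/45
  k=0: +1/(0!·2!·2!·1!·0!·0!) = 1/4
  k=1: −1/(1!·1!·1!·0!·1!·1!) = -1
Σ = -3/4  ⇒  CG² = 16/45·(-3/4)² = 1/5
CG = −√(1/5) = -0.447214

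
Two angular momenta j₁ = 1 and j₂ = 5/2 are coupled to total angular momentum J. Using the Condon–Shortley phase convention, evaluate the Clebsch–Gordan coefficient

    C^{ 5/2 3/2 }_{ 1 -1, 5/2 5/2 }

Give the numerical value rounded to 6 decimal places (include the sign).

√[6·1!1!4!/7! · 0!2!5!0!4!1!] = √(1152/7)
  +(−1)^1/∏(1,0,1,4,0,0)! = -1/24  (running -1/24)
⟨..|..⟩ = √(1152/7)·(-1/24) = -0.534522

−√(2/7) ≈ -0.534522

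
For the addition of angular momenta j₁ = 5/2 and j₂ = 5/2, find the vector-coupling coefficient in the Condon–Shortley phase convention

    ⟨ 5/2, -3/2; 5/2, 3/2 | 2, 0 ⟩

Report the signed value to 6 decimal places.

√[5·3!2!2!/8! · 1!4!4!1!2!2!] = √(48/7)
  +(−1)^2/∏(2,1,2,2,0,0)! = 1/8  (running 1/8)
  +(−1)^3/∏(3,0,1,1,1,1)! = -1/6  (running -1/24)
⟨..|..⟩ = √(48/7)·(-1/24) = -0.109109

-0.109109  (= −√(1/84))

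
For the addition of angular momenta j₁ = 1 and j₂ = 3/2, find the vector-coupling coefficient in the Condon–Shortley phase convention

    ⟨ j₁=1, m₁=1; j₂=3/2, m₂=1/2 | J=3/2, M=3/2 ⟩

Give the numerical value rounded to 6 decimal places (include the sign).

+0.632456

j₁+j₂−J=1  J+j₁−j₂=1  J−j₁+j₂=2  j₁+j₂+J+1=5
(j₁±m₁, j₂±m₂, J±M) = (2,0,2,1,3,0)
P² = 8/5
sum k=0..0:
  [0] +1/2 = 1/2
S = 1/2
C² = P²·S² = 2/5 ; C = +0.632456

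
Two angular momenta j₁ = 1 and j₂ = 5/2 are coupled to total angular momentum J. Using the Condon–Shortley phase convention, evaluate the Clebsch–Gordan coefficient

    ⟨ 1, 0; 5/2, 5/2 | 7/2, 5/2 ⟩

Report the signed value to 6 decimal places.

+0.534522  (= +√(2/7))

triangle: 0!·2!·5!/8! = 240/40320
(j±m)!: 1!·1!·5!·0!·6!·1! = 86400
prefactor² = (2J+1)·Δ·N² = 28800/7
  k=0: +1/(0!·0!·1!·5!·1!·0!) = 1/120
Σ = 1/120  ⇒  CG² = 28800/7·1/120² = 2/7
CG = +√(2/7) = +0.534522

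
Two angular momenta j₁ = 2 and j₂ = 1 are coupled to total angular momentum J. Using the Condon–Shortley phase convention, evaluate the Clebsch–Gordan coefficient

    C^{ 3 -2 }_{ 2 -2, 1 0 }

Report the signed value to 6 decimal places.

+0.577350  (= +√(1/3))

triangle: 0!×4!×2!/7! = 48/5040
(j±m)!: 0!×4!×1!×1!×1!×5! = 2880
prefactor² = (2J+1)×Δ×N² = 192
  k=0: +1/(0!×0!×4!×1!×0!×1!) = 1/24
Σ = 1/24  ⇒  CG² = 192×1/24² = 1/3
CG = +√(1/3) = +0.577350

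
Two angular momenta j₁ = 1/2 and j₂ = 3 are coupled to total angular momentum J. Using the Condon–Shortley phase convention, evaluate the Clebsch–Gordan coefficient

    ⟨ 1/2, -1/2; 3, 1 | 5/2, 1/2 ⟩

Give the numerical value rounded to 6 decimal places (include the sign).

triangle: 1!×0!×5!/7! = 120/5040
(j±m)!: 0!×1!×4!×2!×3!×2! = 576
prefactor² = (2J+1)×Δ×N² = 576/7
  k=1: −1/(1!×0!×0!×3!×0!×2!) = -1/12
Σ = -1/12  ⇒  CG² = 576/7×(-1/12)² = 4/7
CG = −√(4/7) = -0.755929

-0.755929  (= −√(4/7))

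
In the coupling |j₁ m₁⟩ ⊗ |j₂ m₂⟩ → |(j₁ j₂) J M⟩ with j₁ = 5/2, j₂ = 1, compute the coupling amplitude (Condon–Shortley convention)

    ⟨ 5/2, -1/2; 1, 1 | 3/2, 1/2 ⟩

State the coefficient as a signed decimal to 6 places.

+0.447214

triangle: 2!·3!·0!/6! = 12/720
(j±m)!: 2!·3!·2!·0!·2!·1! = 48
prefactor² = (2J+1)·Δ·N² = 16/5
  k=2: +1/(2!·0!·1!·0!·2!·0!) = 1/4
Σ = 1/4  ⇒  CG² = 16/5·1/4² = 1/5
CG = +√(1/5) = +0.447214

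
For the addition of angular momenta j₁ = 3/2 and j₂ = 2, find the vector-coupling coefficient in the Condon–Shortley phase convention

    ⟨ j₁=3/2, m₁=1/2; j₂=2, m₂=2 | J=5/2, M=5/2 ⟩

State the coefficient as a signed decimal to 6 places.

-0.755929

j₁+j₂−J=1  J+j₁−j₂=2  J−j₁+j₂=3  j₁+j₂+J+1=7
(j₁±m₁, j₂±m₂, J±M) = (2,1,4,0,5,0)
P² = 576/7
sum k=1..1:
  [1] −1/12 = -1/12
S = -1/12
C² = P²·S² = 4/7 ; C = -0.755929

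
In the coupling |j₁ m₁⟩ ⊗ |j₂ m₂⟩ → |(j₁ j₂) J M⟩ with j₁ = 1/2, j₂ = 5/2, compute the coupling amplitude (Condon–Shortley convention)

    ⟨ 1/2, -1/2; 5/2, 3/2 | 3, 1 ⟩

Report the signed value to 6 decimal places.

+0.577350

j₁+j₂−J=0  J+j₁−j₂=1  J−j₁+j₂=5  j₁+j₂+J+1=7
(j₁±m₁, j₂±m₂, J±M) = (0,1,4,1,4,2)
P² = 192
sum k=0..0:
  [0] +1/24 = 1/24
S = 1/24
C² = P²·S² = 1/3 ; C = +0.577350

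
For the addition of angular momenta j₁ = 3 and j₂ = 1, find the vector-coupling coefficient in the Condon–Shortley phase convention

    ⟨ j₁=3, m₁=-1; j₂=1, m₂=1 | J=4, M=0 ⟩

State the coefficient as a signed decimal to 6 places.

+√(3/14) = +0.462910

√[9·0!6!2!/9! · 2!4!2!0!4!4!] = √(13824/7)
  +(−1)^0/∏(0,0,4,2,2,0)! = 1/96  (running 1/96)
⟨..|..⟩ = √(13824/7)·(1/96) = +0.462910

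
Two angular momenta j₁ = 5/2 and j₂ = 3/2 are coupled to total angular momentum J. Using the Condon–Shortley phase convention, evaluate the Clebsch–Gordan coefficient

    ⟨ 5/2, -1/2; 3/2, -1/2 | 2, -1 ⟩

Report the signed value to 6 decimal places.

-0.545545

j₁+j₂−J=2  J+j₁−j₂=3  J−j₁+j₂=1  j₁+j₂+J+1=7
(j₁±m₁, j₂±m₂, J±M) = (2,3,1,2,1,3)
P² = 12/7
sum k=0..1:
  [0] +1/12 = 1/12
  [1] −1/2 = -1/2
S = -5/12
C² = P²·S² = 25/84 ; C = -0.545545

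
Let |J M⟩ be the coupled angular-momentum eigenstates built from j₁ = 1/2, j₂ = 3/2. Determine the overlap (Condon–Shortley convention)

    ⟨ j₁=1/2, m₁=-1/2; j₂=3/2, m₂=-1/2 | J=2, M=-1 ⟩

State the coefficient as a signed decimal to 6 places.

triangle: 0!×1!×3!/5! = 6/120
(j±m)!: 0!×1!×1!×2!×1!×3! = 12
prefactor² = (2J+1)×Δ×N² = 3
  k=0: +1/(0!×0!×1!×1!×0!×2!) = 1/2
Σ = 1/2  ⇒  CG² = 3×1/2² = 3/4
CG = +√(3/4) = +0.866025

+0.866025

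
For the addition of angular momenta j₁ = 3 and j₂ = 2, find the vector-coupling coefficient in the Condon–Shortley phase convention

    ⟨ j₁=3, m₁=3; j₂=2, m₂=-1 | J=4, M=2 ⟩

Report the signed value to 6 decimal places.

+√(27/140) = +0.439155

triangle: 1!·5!·3!/10! = 720/3628800
(j±m)!: 6!·0!·1!·3!·6!·2! = 6220800
prefactor² = (2J+1)·Δ·N² = 77760/7
  k=0: +1/(0!·1!·0!·1!·5!·2!) = 1/240
Σ = 1/240  ⇒  CG² = 77760/7·1/240² = 27/140
CG = +√(27/140) = +0.439155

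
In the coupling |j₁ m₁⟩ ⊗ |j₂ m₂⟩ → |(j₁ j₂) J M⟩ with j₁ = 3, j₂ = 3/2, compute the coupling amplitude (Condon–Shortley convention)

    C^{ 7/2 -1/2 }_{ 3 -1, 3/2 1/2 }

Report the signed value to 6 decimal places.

triangle: 1!×5!×2!/9! = 240/362880
(j±m)!: 2!×4!×2!×1!×3!×4! = 13824
prefactor² = (2J+1)×Δ×N² = 512/7
  k=0: +1/(0!×1!×4!×2!×1!×0!) = 1/48
  k=1: −1/(1!×0!×3!×1!×2!×1!) = -1/12
Σ = -1/16  ⇒  CG² = 512/7×(-1/16)² = 2/7
CG = −√(2/7) = -0.534522

−√(2/7) = -0.534522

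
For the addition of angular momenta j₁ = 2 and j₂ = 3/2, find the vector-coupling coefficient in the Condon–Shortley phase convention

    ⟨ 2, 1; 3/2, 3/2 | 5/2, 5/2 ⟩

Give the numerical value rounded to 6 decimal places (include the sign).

-0.654654  (= −√(3/7))

√[6·1!3!2!/7! · 3!1!3!0!5!0!] = √(432/7)
  +(−1)^1/∏(1,0,0,2,3,0)! = -1/12  (running -1/12)
⟨..|..⟩ = √(432/7)·(-1/12) = -0.654654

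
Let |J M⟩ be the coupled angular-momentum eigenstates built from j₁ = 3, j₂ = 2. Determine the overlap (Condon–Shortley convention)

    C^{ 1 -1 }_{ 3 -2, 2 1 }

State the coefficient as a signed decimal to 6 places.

triangle: 4!·2!·0!/7! = 48/5040
(j±m)!: 1!·5!·3!·1!·0!·2! = 1440
prefactor² = (2J+1)·Δ·N² = 288/7
  k=3: −1/(3!·1!·2!·0!·0!·0!) = -1/12
Σ = -1/12  ⇒  CG² = 288/7·(-1/12)² = 2/7
CG = −√(2/7) = -0.534522

-0.534522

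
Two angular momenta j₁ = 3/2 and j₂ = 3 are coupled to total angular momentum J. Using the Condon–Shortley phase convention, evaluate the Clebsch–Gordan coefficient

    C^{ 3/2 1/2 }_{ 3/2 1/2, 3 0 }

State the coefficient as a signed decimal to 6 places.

−√(9/35) = -0.507093

√[4·3!0!3!/7! · 2!1!3!3!2!1!] = √(144/35)
  +(−1)^1/∏(1,2,0,2,0,1)! = -1/4  (running -1/4)
⟨..|..⟩ = √(144/35)·(-1/4) = -0.507093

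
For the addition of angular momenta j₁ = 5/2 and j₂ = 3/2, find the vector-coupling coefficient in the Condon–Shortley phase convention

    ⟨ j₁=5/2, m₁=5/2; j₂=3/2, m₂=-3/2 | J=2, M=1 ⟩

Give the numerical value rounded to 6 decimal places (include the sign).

+√(5/14) ≈ +0.597614

j₁+j₂−J=2  J+j₁−j₂=3  J−j₁+j₂=1  j₁+j₂+J+1=7
(j₁±m₁, j₂±m₂, J±M) = (5,0,0,3,3,1)
P² = 360/7
sum k=0..0:
  [0] +1/12 = 1/12
S = 1/12
C² = P²·S² = 5/14 ; C = +0.597614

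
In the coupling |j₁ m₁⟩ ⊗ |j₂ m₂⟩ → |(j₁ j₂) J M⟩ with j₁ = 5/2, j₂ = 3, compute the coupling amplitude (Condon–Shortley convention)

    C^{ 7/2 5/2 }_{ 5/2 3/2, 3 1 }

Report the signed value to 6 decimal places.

triangle: 2!*3!*4!/10! = 288/3628800
(j±m)!: 4!*1!*4!*2!*6!*1! = 829440
prefactor² = (2J+1)*Δ*N² = 18432/35
  k=0: +1/(0!*2!*1!*4!*2!*0!) = 1/96
  k=1: −1/(1!*1!*0!*3!*3!*1!) = -1/36
Σ = -5/288  ⇒  CG² = 18432/35*(-5/288)² = 10/63
CG = −√(10/63) = -0.398410

−√(10/63) = -0.398410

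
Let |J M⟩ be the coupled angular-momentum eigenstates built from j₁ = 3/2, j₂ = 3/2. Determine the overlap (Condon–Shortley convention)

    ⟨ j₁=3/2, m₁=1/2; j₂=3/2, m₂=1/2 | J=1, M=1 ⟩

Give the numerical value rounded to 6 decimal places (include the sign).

j₁+j₂−J=2  J+j₁−j₂=1  J−j₁+j₂=1  j₁+j₂+J+1=5
(j₁±m₁, j₂±m₂, J±M) = (2,1,2,1,2,0)
P² = 2/5
sum k=1..1:
  [1] −1/1 = -1
S = -1
C² = P²·S² = 2/5 ; C = -0.632456

−√(2/5) ≈ -0.632456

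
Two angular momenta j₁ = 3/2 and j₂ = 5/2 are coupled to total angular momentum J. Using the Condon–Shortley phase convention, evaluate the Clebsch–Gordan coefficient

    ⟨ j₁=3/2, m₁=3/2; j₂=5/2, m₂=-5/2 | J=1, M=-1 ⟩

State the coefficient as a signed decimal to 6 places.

+0.707107

triangle: 3!×0!×2!/6! = 12/720
(j±m)!: 3!×0!×0!×5!×0!×2! = 1440
prefactor² = (2J+1)×Δ×N² = 72
  k=0: +1/(0!×3!×0!×0!×0!×2!) = 1/12
Σ = 1/12  ⇒  CG² = 72×1/12² = 1/2
CG = +√(1/2) = +0.707107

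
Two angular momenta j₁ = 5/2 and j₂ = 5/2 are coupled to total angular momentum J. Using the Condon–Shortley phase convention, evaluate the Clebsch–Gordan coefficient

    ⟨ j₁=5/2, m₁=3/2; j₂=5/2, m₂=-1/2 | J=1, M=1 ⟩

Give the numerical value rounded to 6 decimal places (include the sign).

−√(8/35) = -0.478091

triangle: 4!*1!*1!/7! = 24/5040
(j±m)!: 4!*1!*2!*3!*2!*0! = 576
prefactor² = (2J+1)*Δ*N² = 288/35
  k=1: −1/(1!*3!*0!*1!*1!*0!) = -1/6
Σ = -1/6  ⇒  CG² = 288/35*(-1/6)² = 8/35
CG = −√(8/35) = -0.478091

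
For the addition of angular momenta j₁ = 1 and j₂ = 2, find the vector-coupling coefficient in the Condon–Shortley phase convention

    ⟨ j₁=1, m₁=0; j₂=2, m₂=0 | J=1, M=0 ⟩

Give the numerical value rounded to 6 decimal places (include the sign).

j₁+j₂−J=2  J+j₁−j₂=0  J−j₁+j₂=2  j₁+j₂+J+1=5
(j₁±m₁, j₂±m₂, J±M) = (1,1,2,2,1,1)
P² = 2/5
sum k=1..1:
  [1] −1/1 = -1
S = -1
C² = P²·S² = 2/5 ; C = -0.632456

−√(2/5) ≈ -0.632456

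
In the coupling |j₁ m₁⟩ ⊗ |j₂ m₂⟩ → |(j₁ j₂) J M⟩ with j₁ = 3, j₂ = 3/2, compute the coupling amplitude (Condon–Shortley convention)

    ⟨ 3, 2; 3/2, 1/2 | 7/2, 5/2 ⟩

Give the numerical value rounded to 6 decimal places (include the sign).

triangle: 1!×5!×2!/9! = 240/362880
(j±m)!: 5!×1!×2!×1!×6!×1! = 172800
prefactor² = (2J+1)×Δ×N² = 6400/7
  k=0: +1/(0!×1!×1!×2!×4!×0!) = 1/48
  k=1: −1/(1!×0!×0!×1!×5!×1!) = -1/120
Σ = 1/80  ⇒  CG² = 6400/7×1/80² = 1/7
CG = +√(1/7) = +0.377964

+0.377964  (= +√(1/7))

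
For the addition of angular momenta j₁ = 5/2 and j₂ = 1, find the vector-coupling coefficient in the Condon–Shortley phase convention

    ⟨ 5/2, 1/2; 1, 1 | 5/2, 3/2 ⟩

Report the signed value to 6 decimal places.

−√(16/35) = -0.676123

triangle: 1!·4!·1!/7! = 24/5040
(j±m)!: 3!·2!·2!·0!·4!·1! = 576
prefactor² = (2J+1)·Δ·N² = 576/35
  k=1: −1/(1!·0!·1!·1!·3!·0!) = -1/6
Σ = -1/6  ⇒  CG² = 576/35·(-1/6)² = 16/35
CG = −√(16/35) = -0.676123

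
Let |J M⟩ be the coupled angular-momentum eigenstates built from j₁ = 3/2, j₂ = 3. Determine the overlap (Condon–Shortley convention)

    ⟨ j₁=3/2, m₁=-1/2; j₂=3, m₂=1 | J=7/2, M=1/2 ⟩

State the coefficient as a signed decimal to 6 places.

−√(2/7) = -0.534522

j₁+j₂−J=1  J+j₁−j₂=2  J−j₁+j₂=5  j₁+j₂+J+1=9
(j₁±m₁, j₂±m₂, J±M) = (1,2,4,2,4,3)
P² = 512/7
sum k=0..1:
  [0] +1/48 = 1/48
  [1] −1/12 = -1/12
S = -1/16
C² = P²·S² = 2/7 ; C = -0.534522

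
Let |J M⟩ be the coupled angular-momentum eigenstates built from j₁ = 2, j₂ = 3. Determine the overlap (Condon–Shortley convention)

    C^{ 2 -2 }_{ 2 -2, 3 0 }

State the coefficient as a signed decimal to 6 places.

−√(1/14) = -0.267261

triangle: 3!*1!*3!/8! = 36/40320
(j±m)!: 0!*4!*3!*3!*0!*4! = 20736
prefactor² = (2J+1)*Δ*N² = 648/7
  k=3: −1/(3!*0!*1!*0!*0!*3!) = -1/36
Σ = -1/36  ⇒  CG² = 648/7*(-1/36)² = 1/14
CG = −√(1/14) = -0.267261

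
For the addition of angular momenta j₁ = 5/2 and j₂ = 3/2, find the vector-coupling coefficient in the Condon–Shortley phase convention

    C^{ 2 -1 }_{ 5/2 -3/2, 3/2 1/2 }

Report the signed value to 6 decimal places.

j₁+j₂−J=2  J+j₁−j₂=3  J−j₁+j₂=1  j₁+j₂+J+1=7
(j₁±m₁, j₂±m₂, J±M) = (1,4,2,1,1,3)
P² = 24/7
sum k=1..2:
  [1] −1/6 = -1/6
  [2] +1/4 = 1/4
S = 1/12
C² = P²·S² = 1/42 ; C = +0.154303

+√(1/42) = +0.154303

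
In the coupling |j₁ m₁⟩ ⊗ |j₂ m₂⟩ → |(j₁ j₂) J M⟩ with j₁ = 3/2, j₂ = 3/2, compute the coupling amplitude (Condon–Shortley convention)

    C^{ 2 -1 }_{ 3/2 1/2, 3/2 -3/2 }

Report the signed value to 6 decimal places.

triangle: 1!*2!*2!/6! = 4/720
(j±m)!: 2!*1!*0!*3!*1!*3! = 72
prefactor² = (2J+1)*Δ*N² = 2
  k=0: +1/(0!*1!*1!*0!*1!*2!) = 1/2
Σ = 1/2  ⇒  CG² = 2*1/2² = 1/2
CG = +√(1/2) = +0.707107

+0.707107  (= +√(1/2))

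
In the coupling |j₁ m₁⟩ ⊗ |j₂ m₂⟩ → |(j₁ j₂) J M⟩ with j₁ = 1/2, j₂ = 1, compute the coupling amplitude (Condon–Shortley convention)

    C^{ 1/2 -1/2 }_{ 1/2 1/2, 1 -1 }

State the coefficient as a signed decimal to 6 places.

+0.816497

j₁+j₂−J=1  J+j₁−j₂=0  J−j₁+j₂=1  j₁+j₂+J+1=3
(j₁±m₁, j₂±m₂, J±M) = (1,0,0,2,0,1)
P² = 2/3
sum k=0..0:
  [0] +1/1 = 1
S = 1
C² = P²·S² = 2/3 ; C = +0.816497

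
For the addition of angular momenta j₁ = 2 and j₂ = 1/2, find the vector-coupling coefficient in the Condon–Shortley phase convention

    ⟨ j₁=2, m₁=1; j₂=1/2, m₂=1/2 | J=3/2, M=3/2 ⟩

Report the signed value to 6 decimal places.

-0.447214

√[4·1!3!0!/5! · 3!1!1!0!3!0!] = √(36/5)
  +(−1)^1/∏(1,0,0,0,3,0)! = -1/6  (running -1/6)
⟨..|..⟩ = √(36/5)·(-1/6) = -0.447214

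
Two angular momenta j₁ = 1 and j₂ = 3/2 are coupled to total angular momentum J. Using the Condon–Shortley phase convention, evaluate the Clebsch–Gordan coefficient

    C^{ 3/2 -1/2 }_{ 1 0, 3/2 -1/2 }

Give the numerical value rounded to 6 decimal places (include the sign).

+0.258199  (= +√(1/15))

j₁+j₂−J=1  J+j₁−j₂=1  J−j₁+j₂=2  j₁+j₂+J+1=5
(j₁±m₁, j₂±m₂, J±M) = (1,1,1,2,1,2)
P² = 4/15
sum k=0..1:
  [0] +1/1 = 1
  [1] −1/2 = -1/2
S = 1/2
C² = P²·S² = 1/15 ; C = +0.258199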